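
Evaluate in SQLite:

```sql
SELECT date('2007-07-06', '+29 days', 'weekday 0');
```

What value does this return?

2007-08-05

July 2007 has 31 days; 25 remain after the 6th, so 26 days reach 2007-08-01.
Advancing 3 more days within August lands on 2007-08-04.
`weekday 0` advances to the next Sunday; 2007-08-04 is a Saturday, so it moves forward to 2007-08-05.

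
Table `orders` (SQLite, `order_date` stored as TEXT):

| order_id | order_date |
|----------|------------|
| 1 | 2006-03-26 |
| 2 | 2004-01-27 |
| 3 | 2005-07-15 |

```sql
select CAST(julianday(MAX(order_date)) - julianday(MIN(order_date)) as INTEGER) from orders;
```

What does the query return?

MIN = 2004-01-27, MAX = 2006-03-26.
4 days remain in January 2004 after the 27th (31 − 27).
Full months from February 2004 through February 2006 contribute their day counts.
Then 26 days into March 2006.
Total: 4 + 29 + 31 + 30 + 31 + 30 + 31 + 31 + 30 + 31 + 30 + 31 + 31 + 28 + 31 + 30 + 31 + 30 + 31 + 31 + 30 + 31 + 30 + 31 + 31 + 28 + 26 = 789.

789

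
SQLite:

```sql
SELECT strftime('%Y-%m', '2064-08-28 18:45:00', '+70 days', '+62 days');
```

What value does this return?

First apply '+70 days', '+62 days': 2064-08-28 18:45:00 → 2065-01-07 18:45:00.
`%Y-%m` extracts the year-month: 2065-01.

2065-01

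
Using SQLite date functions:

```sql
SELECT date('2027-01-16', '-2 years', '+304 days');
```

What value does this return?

2025-11-16

Adding -2 years to 2027-01-16 gives 2025-01-16.
Applying '+304 days' to 2025-01-16: counting 304 days forward gives 2025-11-16.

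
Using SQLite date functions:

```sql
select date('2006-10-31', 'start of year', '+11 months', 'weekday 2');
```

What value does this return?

`start of year` rewinds 2006-10-31 to 2006-01-01.
Adding +11 months to 2006-01-01 gives 2006-12-01.
`weekday 2` advances to the next Tuesday; 2006-12-01 is a Friday, so it moves forward to 2006-12-05.

2006-12-05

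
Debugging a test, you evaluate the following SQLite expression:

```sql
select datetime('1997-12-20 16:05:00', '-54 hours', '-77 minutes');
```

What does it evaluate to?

-54 hours from 1997-12-20 16:05:00 is 1997-12-18 10:05:00 (crosses midnight).
77 minutes = 1h 17m; -77 minutes from 1997-12-18 10:05:00 is 1997-12-18 08:48:00.

1997-12-18 08:48:00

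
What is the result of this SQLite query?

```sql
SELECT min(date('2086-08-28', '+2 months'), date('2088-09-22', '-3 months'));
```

2086-10-28

date('2086-08-28', '+2 months') → 2086-10-28.
date('2088-09-22', '-3 months') → 2088-06-22.
Earlier of the two is 2086-10-28.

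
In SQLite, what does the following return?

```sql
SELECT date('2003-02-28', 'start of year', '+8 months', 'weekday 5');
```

2003-09-05

`start of year` rewinds 2003-02-28 to 2003-01-01.
Adding +8 months to 2003-01-01 gives 2003-09-01.
`weekday 5` advances to the next Friday; 2003-09-01 is a Monday, so it moves forward to 2003-09-05.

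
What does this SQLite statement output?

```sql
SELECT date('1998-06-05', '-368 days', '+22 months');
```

1999-04-02

Applying '-368 days' to 1998-06-05: counting 368 days back gives 1997-06-02.
Adding +22 months to 1997-06-02 gives 1999-04-02.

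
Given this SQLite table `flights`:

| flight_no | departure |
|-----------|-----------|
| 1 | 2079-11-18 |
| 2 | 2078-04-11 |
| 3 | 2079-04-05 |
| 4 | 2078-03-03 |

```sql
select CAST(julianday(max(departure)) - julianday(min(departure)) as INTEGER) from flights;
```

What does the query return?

MIN = 2078-03-03, MAX = 2079-11-18.
28 days remain in March 2078 after the 3rd (31 − 3).
Full months from April 2078 through October 2079 contribute their day counts.
Then 18 days into November 2079.
Total: 28 + 30 + 31 + 30 + 31 + 31 + 30 + 31 + 30 + 31 + 31 + 28 + 31 + 30 + 31 + 30 + 31 + 31 + 30 + 31 + 18 = 625.

625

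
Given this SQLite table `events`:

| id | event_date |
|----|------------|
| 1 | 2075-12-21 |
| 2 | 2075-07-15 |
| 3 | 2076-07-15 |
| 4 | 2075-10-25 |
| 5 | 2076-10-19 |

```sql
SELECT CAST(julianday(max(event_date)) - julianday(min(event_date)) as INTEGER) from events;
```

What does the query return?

MIN = 2075-07-15, MAX = 2076-10-19.
16 days remain in July 2075 after the 15th (31 − 15).
Full months from August 2075 through September 2076 contribute their day counts.
Then 19 days into October 2076.
Total: 16 + 31 + 30 + 31 + 30 + 31 + 31 + 29 + 31 + 30 + 31 + 30 + 31 + 31 + 30 + 19 = 462.

462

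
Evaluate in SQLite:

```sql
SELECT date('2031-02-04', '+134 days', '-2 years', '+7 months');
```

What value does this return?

2030-01-18

Applying '+134 days' to 2031-02-04: counting 134 days forward gives 2031-06-18.
Adding -2 years to 2031-06-18 gives 2029-06-18.
Adding +7 months to 2029-06-18 gives 2030-01-18.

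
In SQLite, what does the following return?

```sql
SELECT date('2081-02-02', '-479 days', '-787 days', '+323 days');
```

Applying '-479 days' to 2081-02-02: counting 479 days back gives 2079-10-12.
Applying '-787 days' to 2079-10-12: counting 787 days back gives 2077-08-16.
Applying '+323 days' to 2077-08-16: counting 323 days forward gives 2078-07-05.

2078-07-05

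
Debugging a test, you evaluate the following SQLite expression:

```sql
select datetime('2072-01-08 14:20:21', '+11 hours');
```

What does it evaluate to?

+11 hours from 2072-01-08 14:20:21 is 2072-01-09 01:20:21 (crosses midnight).

2072-01-09 01:20:21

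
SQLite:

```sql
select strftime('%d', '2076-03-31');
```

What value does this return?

`%d` extracts the 2-digit day of month: 31.

31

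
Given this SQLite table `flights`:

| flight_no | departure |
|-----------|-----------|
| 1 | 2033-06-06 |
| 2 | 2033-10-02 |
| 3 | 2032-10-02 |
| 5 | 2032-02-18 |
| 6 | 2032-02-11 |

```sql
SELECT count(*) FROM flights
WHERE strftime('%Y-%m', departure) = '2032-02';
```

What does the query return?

Rows with year-month 2032-02: 2032-02-18, 2032-02-11 → 2.

2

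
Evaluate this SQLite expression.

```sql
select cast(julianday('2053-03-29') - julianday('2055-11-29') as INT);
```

-975

2 days remain in March 2053 after the 29th (31 − 29).
Full months from April 2053 through October 2055 contribute their day counts.
Then 29 days into November 2055.
Total: 2 + 30 + 31 + 30 + 31 + 31 + 30 + 31 + 30 + 31 + 31 + 28 + 31 + 30 + 31 + 30 + 31 + 31 + 30 + 31 + 30 + 31 + 31 + 28 + 31 + 30 + 31 + 30 + 31 + 31 + 30 + 31 + 29 = 975.
The subtraction is earlier − later, so the result is −975 → -975.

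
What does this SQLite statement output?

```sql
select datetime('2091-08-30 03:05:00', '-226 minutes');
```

226 minutes = 3h 46m; -226 minutes from 2091-08-30 03:05:00 is 2091-08-29 23:19:00 (crosses midnight).

2091-08-29 23:19:00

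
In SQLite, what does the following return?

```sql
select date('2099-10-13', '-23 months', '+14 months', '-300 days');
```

Adding -23 months to 2099-10-13 gives 2097-11-13.
Adding +14 months to 2097-11-13 gives 2099-01-13.
Applying '-300 days' to 2099-01-13: counting 300 days back gives 2098-03-19.

2098-03-19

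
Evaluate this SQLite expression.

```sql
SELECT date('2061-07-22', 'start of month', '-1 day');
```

`start of month` rewinds 2061-07-22 to 2061-07-01.
Going back 1 day from 2061-07-01 reaches 2061-06-30 (last day of June, 30 days).

2061-06-30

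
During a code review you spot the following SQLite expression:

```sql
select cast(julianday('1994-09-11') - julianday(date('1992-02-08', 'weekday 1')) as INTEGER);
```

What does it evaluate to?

`weekday 1` advances to the next Monday; 1992-02-08 is a Saturday, so it moves forward to 1992-02-10.
19 days remain in February 1992 after the 10th (29 − 10).
Full months from March 1992 through August 1994 contribute their day counts.
Then 11 days into September 1994.
Total: 19 + 31 + 30 + 31 + 30 + 31 + 31 + 30 + 31 + 30 + 31 + 31 + 28 + 31 + 30 + 31 + 30 + 31 + 31 + 30 + 31 + 30 + 31 + 31 + 28 + 31 + 30 + 31 + 30 + 31 + 31 + 11 = 944.

944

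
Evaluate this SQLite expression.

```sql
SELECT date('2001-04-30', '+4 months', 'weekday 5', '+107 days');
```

Adding +4 months to 2001-04-30 gives 2001-08-30.
`weekday 5` advances to the next Friday; 2001-08-30 is a Thursday, so it moves forward to 2001-08-31.
Applying '+107 days' to 2001-08-31: counting 107 days forward gives 2001-12-16.

2001-12-16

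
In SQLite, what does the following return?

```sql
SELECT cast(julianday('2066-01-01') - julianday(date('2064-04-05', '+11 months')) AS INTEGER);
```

Adding +11 months to 2064-04-05 gives 2065-03-05.
26 days remain in March 2065 after the 5th (31 − 5).
Full months from April 2065 through December 2065 contribute their day counts.
Then 1 day into January 2066.
Total: 26 + 30 + 31 + 30 + 31 + 31 + 30 + 31 + 30 + 31 + 1 = 302.

302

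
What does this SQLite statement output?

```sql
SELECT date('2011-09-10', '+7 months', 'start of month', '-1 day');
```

Adding +7 months to 2011-09-10 gives 2012-04-10.
`start of month` rewinds 2012-04-10 to 2012-04-01.
Going back 1 day from 2012-04-01 reaches 2012-03-31 (last day of March, 31 days).

2012-03-31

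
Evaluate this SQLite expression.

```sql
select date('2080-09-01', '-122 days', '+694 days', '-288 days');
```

2081-06-12

Applying '-122 days' to 2080-09-01: counting 122 days back gives 2080-05-02.
Applying '+694 days' to 2080-05-02: counting 694 days forward gives 2082-03-27.
Applying '-288 days' to 2082-03-27: counting 288 days back gives 2081-06-12.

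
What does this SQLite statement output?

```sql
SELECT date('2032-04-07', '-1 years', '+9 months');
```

2032-01-07

Adding -1 year to 2032-04-07 gives 2031-04-07.
Adding +9 months to 2031-04-07 gives 2032-01-07.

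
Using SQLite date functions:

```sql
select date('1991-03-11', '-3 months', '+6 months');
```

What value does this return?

Adding -3 months to 1991-03-11 gives 1990-12-11.
Adding +6 months to 1990-12-11 gives 1991-06-11.

1991-06-11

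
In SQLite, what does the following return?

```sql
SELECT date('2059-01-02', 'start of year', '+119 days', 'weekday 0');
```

2059-05-04

`start of year` rewinds 2059-01-02 to 2059-01-01.
Applying '+119 days' to 2059-01-01: counting 119 days forward gives 2059-04-30.
`weekday 0` advances to the next Sunday; 2059-04-30 is a Wednesday, so it moves forward to 2059-05-04.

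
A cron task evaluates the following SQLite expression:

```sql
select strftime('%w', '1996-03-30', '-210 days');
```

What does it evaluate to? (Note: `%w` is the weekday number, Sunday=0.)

First apply '-210 days': 1996-03-30 → 1995-09-02.
1995-09-02 is a Saturday; with Sunday=0 that is 6.

6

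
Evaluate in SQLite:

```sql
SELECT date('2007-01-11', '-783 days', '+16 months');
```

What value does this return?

2006-03-19

Applying '-783 days' to 2007-01-11: counting 783 days back gives 2004-11-19.
Adding +16 months to 2004-11-19 gives 2006-03-19.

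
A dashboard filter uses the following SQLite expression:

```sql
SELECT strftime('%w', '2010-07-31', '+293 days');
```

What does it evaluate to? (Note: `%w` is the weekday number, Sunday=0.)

5

First apply '+293 days': 2010-07-31 → 2011-05-20.
2011-05-20 is a Friday; with Sunday=0 that is 5.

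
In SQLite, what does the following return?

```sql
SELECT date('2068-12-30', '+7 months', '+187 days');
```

2070-02-02

Adding +7 months to 2068-12-30 gives 2069-07-30.
Applying '+187 days' to 2069-07-30: counting 187 days forward gives 2070-02-02.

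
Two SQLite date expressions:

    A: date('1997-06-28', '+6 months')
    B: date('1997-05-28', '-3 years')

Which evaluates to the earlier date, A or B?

B

A = 1997-12-28.
B = 1994-05-28.
B is earlier.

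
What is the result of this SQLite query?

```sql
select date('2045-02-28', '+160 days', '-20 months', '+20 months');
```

Applying '+160 days' to 2045-02-28: counting 160 days forward gives 2045-08-07.
Adding -20 months to 2045-08-07 gives 2043-12-07.
Adding +20 months to 2043-12-07 gives 2045-08-07.

2045-08-07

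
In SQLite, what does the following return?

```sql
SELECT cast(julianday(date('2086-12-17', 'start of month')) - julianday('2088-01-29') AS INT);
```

`start of month` rewinds 2086-12-17 to 2086-12-01.
30 days remain in December 2086 after the 1st (31 − 1).
Full months from January 2087 through December 2087 contribute their day counts.
Then 29 days into January 2088.
Total: 30 + 31 + 28 + 31 + 30 + 31 + 30 + 31 + 31 + 30 + 31 + 30 + 31 + 29 = 424.
The subtraction is earlier − later, so the result is −424 → -424.

-424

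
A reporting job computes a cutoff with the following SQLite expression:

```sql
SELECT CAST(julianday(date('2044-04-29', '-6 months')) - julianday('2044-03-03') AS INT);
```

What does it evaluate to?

-126

Adding -6 months to 2044-04-29 gives 2043-10-29.
2 days remain in October 2043 after the 29th (31 − 29).
November 2043: 30 days.
December 2043: 31 days.
January 2044: 31 days.
February 2044: 29 days (leap year).
Then 3 days into March 2044.
Total: 2 + 30 + 31 + 31 + 29 + 3 = 126.
The subtraction is earlier − later, so the result is −126 → -126.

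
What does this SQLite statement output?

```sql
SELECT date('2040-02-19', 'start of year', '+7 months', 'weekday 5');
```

`start of year` rewinds 2040-02-19 to 2040-01-01.
Adding +7 months to 2040-01-01 gives 2040-08-01.
`weekday 5` advances to the next Friday; 2040-08-01 is a Wednesday, so it moves forward to 2040-08-03.

2040-08-03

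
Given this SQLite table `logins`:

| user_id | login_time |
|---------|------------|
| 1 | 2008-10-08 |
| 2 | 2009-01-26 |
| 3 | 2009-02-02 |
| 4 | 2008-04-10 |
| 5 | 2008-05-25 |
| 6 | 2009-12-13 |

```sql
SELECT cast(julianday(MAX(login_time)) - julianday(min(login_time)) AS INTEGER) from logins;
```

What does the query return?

612

MIN = 2008-04-10, MAX = 2009-12-13.
20 days remain in April 2008 after the 10th (30 − 10).
Full months from May 2008 through November 2009 contribute their day counts.
Then 13 days into December 2009.
Total: 20 + 31 + 30 + 31 + 31 + 30 + 31 + 30 + 31 + 31 + 28 + 31 + 30 + 31 + 30 + 31 + 31 + 30 + 31 + 30 + 13 = 612.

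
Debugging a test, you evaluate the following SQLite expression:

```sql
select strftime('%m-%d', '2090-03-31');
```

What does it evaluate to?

`%m-%d` extracts the month-day: 03-31.

03-31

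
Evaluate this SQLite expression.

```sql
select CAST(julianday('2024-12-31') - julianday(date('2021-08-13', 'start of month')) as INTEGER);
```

`start of month` rewinds 2021-08-13 to 2021-08-01.
30 days remain in August 2021 after the 1st (31 − 1).
Full months from September 2021 through November 2024 contribute their day counts.
Then 31 days into December 2024.
Total: 30 + 30 + 31 + 30 + 31 + 31 + 28 + 31 + 30 + 31 + 30 + 31 + 31 + 30 + 31 + 30 + 31 + 31 + 28 + 31 + 30 + 31 + 30 + 31 + 31 + 30 + 31 + 30 + 31 + 31 + 29 + 31 + 30 + 31 + 30 + 31 + 31 + 30 + 31 + 30 + 31 = 1248.

1248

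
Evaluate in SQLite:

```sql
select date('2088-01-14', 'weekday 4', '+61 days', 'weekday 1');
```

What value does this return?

2088-03-22

`weekday 4` advances to the next Thursday; 2088-01-14 is a Wednesday, so it moves forward to 2088-01-15.
Applying '+61 days' to 2088-01-15: counting 61 days forward gives 2088-03-16.
`weekday 1` advances to the next Monday; 2088-03-16 is a Tuesday, so it moves forward to 2088-03-22.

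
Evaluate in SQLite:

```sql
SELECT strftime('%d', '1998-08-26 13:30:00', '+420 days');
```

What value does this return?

First apply '+420 days': 1998-08-26 13:30:00 → 1999-10-20 13:30:00.
`%d` extracts the 2-digit day of month: 20.

20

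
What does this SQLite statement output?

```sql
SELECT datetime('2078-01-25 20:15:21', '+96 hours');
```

2078-01-29 20:15:21

+96 hours from 2078-01-25 20:15:21 is 2078-01-29 20:15:21 (crosses midnight).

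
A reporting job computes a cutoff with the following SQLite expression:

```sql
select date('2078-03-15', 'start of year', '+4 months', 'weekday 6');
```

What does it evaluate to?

2078-05-07

`start of year` rewinds 2078-03-15 to 2078-01-01.
Adding +4 months to 2078-01-01 gives 2078-05-01.
`weekday 6` advances to the next Saturday; 2078-05-01 is a Sunday, so it moves forward to 2078-05-07.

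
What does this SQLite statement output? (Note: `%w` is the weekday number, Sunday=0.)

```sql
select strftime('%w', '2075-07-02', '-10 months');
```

0

First apply '-10 months': 2075-07-02 → 2074-09-02.
2074-09-02 is a Sunday; with Sunday=0 that is 0.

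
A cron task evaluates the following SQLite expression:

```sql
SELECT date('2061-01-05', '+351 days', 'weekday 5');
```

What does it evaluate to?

2061-12-23

Applying '+351 days' to 2061-01-05: counting 351 days forward gives 2061-12-22.
`weekday 5` advances to the next Friday; 2061-12-22 is a Thursday, so it moves forward to 2061-12-23.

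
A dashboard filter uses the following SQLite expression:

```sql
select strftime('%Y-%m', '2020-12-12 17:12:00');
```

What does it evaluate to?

2020-12

`%Y-%m` extracts the year-month: 2020-12.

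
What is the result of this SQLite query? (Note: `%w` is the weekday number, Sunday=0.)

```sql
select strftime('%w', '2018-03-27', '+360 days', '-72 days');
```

First apply '+360 days', '-72 days': 2018-03-27 → 2019-01-09.
2019-01-09 is a Wednesday; with Sunday=0 that is 3.

3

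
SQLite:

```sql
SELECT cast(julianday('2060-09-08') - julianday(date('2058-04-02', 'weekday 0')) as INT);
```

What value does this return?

885

`weekday 0` advances to the next Sunday; 2058-04-02 is a Tuesday, so it moves forward to 2058-04-07.
23 days remain in April 2058 after the 7th (30 − 7).
Full months from May 2058 through August 2060 contribute their day counts.
Then 8 days into September 2060.
Total: 23 + 31 + 30 + 31 + 31 + 30 + 31 + 30 + 31 + 31 + 28 + 31 + 30 + 31 + 30 + 31 + 31 + 30 + 31 + 30 + 31 + 31 + 29 + 31 + 30 + 31 + 30 + 31 + 31 + 8 = 885.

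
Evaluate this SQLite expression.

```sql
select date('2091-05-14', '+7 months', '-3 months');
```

Adding +7 months to 2091-05-14 gives 2091-12-14.
Adding -3 months to 2091-12-14 gives 2091-09-14.

2091-09-14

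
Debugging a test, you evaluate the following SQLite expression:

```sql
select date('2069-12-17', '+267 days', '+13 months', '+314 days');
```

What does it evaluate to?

2072-08-19

Applying '+267 days' to 2069-12-17: counting 267 days forward gives 2070-09-10.
Adding +13 months to 2070-09-10 gives 2071-10-10.
Applying '+314 days' to 2071-10-10: counting 314 days forward gives 2072-08-19.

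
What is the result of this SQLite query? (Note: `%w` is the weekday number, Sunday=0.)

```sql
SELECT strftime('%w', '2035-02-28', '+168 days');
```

3

First apply '+168 days': 2035-02-28 → 2035-08-15.
2035-08-15 is a Wednesday; with Sunday=0 that is 3.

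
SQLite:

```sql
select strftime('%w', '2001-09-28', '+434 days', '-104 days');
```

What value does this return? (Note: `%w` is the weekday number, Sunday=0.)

First apply '+434 days', '-104 days': 2001-09-28 → 2002-08-24.
2002-08-24 is a Saturday; with Sunday=0 that is 6.

6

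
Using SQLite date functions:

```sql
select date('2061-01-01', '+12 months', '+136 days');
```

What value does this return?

2062-05-17

Adding +12 months to 2061-01-01 gives 2062-01-01.
Applying '+136 days' to 2062-01-01: counting 136 days forward gives 2062-05-17.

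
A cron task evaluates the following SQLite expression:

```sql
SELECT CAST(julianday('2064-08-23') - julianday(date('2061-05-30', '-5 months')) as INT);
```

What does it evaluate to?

1332

Adding -5 months to 2061-05-30 gives 2060-12-30.
1 day remains in December 2060 after the 30th (31 − 30).
Full months from January 2061 through July 2064 contribute their day counts.
Then 23 days into August 2064.
Total: 1 + 31 + 28 + 31 + 30 + 31 + 30 + 31 + 31 + 30 + 31 + 30 + 31 + 31 + 28 + 31 + 30 + 31 + 30 + 31 + 31 + 30 + 31 + 30 + 31 + 31 + 28 + 31 + 30 + 31 + 30 + 31 + 31 + 30 + 31 + 30 + 31 + 31 + 29 + 31 + 30 + 31 + 30 + 31 + 23 = 1332.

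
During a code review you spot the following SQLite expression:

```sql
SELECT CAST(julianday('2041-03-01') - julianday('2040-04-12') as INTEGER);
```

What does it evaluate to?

323

18 days remain in April 2040 after the 12th (30 − 12).
Full months from May 2040 through February 2041 contribute their day counts.
Then 1 day into March 2041.
Total: 18 + 31 + 30 + 31 + 31 + 30 + 31 + 30 + 31 + 31 + 28 + 1 = 323.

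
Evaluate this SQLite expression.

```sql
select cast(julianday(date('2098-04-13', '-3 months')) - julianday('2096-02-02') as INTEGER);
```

Adding -3 months to 2098-04-13 gives 2098-01-13.
27 days remain in February 2096 after the 2nd (29 − 2).
Full months from March 2096 through December 2097 contribute their day counts.
Then 13 days into January 2098.
Total: 27 + 31 + 30 + 31 + 30 + 31 + 31 + 30 + 31 + 30 + 31 + 31 + 28 + 31 + 30 + 31 + 30 + 31 + 31 + 30 + 31 + 30 + 31 + 13 = 711.

711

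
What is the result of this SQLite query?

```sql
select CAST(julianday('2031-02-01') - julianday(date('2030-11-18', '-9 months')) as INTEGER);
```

Adding -9 months to 2030-11-18 gives 2030-02-18.
10 days remain in February 2030 after the 18th (28 − 18).
Full months from March 2030 through January 2031 contribute their day counts.
Then 1 day into February 2031.
Total: 10 + 31 + 30 + 31 + 30 + 31 + 31 + 30 + 31 + 30 + 31 + 31 + 1 = 348.

348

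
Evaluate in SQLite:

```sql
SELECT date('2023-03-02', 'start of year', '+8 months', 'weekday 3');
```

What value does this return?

`start of year` rewinds 2023-03-02 to 2023-01-01.
Adding +8 months to 2023-01-01 gives 2023-09-01.
`weekday 3` advances to the next Wednesday; 2023-09-01 is a Friday, so it moves forward to 2023-09-06.

2023-09-06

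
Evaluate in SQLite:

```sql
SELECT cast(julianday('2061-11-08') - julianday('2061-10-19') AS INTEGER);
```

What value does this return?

12 days remain in October 2061 after the 19th (31 − 19).
Then 8 days into November 2061.
Total: 12 + 8 = 20.

20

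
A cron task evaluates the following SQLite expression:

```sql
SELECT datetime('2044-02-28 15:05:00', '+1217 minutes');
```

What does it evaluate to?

2044-02-29 11:22:00

1217 minutes = 20h 17m; +1217 minutes from 2044-02-28 15:05:00 is 2044-02-29 11:22:00 (crosses midnight).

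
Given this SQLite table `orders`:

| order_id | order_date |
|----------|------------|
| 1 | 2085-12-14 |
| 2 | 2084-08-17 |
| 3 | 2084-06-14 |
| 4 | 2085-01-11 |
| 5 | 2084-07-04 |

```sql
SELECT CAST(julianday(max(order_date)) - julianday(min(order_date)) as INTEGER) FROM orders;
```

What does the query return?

MIN = 2084-06-14, MAX = 2085-12-14.
16 days remain in June 2084 after the 14th (30 − 14).
Full months from July 2084 through November 2085 contribute their day counts.
Then 14 days into December 2085.
Total: 16 + 31 + 31 + 30 + 31 + 30 + 31 + 31 + 28 + 31 + 30 + 31 + 30 + 31 + 31 + 30 + 31 + 30 + 14 = 548.

548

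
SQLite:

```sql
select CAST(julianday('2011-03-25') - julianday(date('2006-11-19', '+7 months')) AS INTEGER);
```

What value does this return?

Adding +7 months to 2006-11-19 gives 2007-06-19.
11 days remain in June 2007 after the 19th (30 − 19).
Full months from July 2007 through February 2011 contribute their day counts.
Then 25 days into March 2011.
Total: 11 + 31 + 31 + 30 + 31 + 30 + 31 + 31 + 29 + 31 + 30 + 31 + 30 + 31 + 31 + 30 + 31 + 30 + 31 + 31 + 28 + 31 + 30 + 31 + 30 + 31 + 31 + 30 + 31 + 30 + 31 + 31 + 28 + 31 + 30 + 31 + 30 + 31 + 31 + 30 + 31 + 30 + 31 + 31 + 28 + 25 = 1375.

1375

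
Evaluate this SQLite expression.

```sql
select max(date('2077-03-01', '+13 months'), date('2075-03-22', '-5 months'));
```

date('2077-03-01', '+13 months') → 2078-04-01.
date('2075-03-22', '-5 months') → 2074-10-22.
Later of the two is 2078-04-01.

2078-04-01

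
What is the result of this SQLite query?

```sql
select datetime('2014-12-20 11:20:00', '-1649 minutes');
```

1649 minutes = 27h 29m; -1649 minutes from 2014-12-20 11:20:00 is 2014-12-19 07:51:00 (crosses midnight).

2014-12-19 07:51:00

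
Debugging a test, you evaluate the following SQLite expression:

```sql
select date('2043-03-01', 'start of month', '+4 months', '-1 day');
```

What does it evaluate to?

2043-06-30

`start of month` rewinds 2043-03-01 to 2043-03-01.
Adding +4 months to 2043-03-01 gives 2043-07-01.
Going back 1 day from 2043-07-01 reaches 2043-06-30 (last day of June, 30 days).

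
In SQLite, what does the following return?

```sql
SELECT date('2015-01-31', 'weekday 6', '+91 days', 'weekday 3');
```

`weekday 6` advances to the next Saturday; 2015-01-31 is already a Saturday, so it stays at 2015-01-31.
Applying '+91 days' to 2015-01-31: counting 91 days forward gives 2015-05-02.
`weekday 3` advances to the next Wednesday; 2015-05-02 is a Saturday, so it moves forward to 2015-05-06.

2015-05-06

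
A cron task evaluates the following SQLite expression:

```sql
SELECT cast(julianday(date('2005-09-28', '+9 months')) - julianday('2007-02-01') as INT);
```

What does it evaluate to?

Adding +9 months to 2005-09-28 gives 2006-06-28.
2 days remain in June 2006 after the 28th (30 − 28).
Full months from July 2006 through January 2007 contribute their day counts.
Then 1 day into February 2007.
Total: 2 + 31 + 31 + 30 + 31 + 30 + 31 + 31 + 1 = 218.
The subtraction is earlier − later, so the result is −218 → -218.

-218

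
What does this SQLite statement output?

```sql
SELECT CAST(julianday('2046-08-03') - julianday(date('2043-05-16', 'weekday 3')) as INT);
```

1171

`weekday 3` advances to the next Wednesday; 2043-05-16 is a Saturday, so it moves forward to 2043-05-20.
11 days remain in May 2043 after the 20th (31 − 20).
Full months from June 2043 through July 2046 contribute their day counts.
Then 3 days into August 2046.
Total: 11 + 30 + 31 + 31 + 30 + 31 + 30 + 31 + 31 + 29 + 31 + 30 + 31 + 30 + 31 + 31 + 30 + 31 + 30 + 31 + 31 + 28 + 31 + 30 + 31 + 30 + 31 + 31 + 30 + 31 + 30 + 31 + 31 + 28 + 31 + 30 + 31 + 30 + 31 + 3 = 1171.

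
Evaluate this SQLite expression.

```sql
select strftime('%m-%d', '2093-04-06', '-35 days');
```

First apply '-35 days': 2093-04-06 → 2093-03-02.
`%m-%d` extracts the month-day: 03-02.

03-02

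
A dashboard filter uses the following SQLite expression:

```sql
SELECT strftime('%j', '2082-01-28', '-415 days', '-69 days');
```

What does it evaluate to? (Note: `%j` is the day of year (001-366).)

First apply '-415 days', '-69 days': 2082-01-28 → 2080-10-01.
Day-of-year for 2080-10-01: days since 2080-01-01 inclusive = 275, zero-padded to 275.

275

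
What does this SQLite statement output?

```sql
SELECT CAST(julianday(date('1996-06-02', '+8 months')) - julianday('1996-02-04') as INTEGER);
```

Adding +8 months to 1996-06-02 gives 1997-02-02.
25 days remain in February 1996 after the 4th (29 − 4).
Full months from March 1996 through January 1997 contribute their day counts.
Then 2 days into February 1997.
Total: 25 + 31 + 30 + 31 + 30 + 31 + 31 + 30 + 31 + 30 + 31 + 31 + 2 = 364.

364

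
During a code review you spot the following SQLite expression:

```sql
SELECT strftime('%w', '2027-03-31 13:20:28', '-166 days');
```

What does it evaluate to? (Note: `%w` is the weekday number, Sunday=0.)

5

First apply '-166 days': 2027-03-31 13:20:28 → 2026-10-16 13:20:28.
2026-10-16 is a Friday; with Sunday=0 that is 5.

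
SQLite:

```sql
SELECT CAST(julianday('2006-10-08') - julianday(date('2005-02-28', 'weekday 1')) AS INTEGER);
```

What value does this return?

587

`weekday 1` advances to the next Monday; 2005-02-28 is already a Monday, so it stays at 2005-02-28.
0 days remain in February 2005 after the 28th (28 − 28).
Full months from March 2005 through September 2006 contribute their day counts.
Then 8 days into October 2006.
Total: 0 + 31 + 30 + 31 + 30 + 31 + 31 + 30 + 31 + 30 + 31 + 31 + 28 + 31 + 30 + 31 + 30 + 31 + 31 + 30 + 8 = 587.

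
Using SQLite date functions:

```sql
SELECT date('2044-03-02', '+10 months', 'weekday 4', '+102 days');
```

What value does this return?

Adding +10 months to 2044-03-02 gives 2045-01-02.
`weekday 4` advances to the next Thursday; 2045-01-02 is a Monday, so it moves forward to 2045-01-05.
Applying '+102 days' to 2045-01-05: counting 102 days forward gives 2045-04-17.

2045-04-17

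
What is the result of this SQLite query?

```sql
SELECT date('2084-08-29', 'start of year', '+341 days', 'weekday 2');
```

2084-12-12

`start of year` rewinds 2084-08-29 to 2084-01-01.
Applying '+341 days' to 2084-01-01: counting 341 days forward gives 2084-12-07.
`weekday 2` advances to the next Tuesday; 2084-12-07 is a Thursday, so it moves forward to 2084-12-12.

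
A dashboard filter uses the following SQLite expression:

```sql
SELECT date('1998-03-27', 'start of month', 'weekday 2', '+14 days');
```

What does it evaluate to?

1998-03-17

`start of month` rewinds 1998-03-27 to 1998-03-01.
`weekday 2` advances to the next Tuesday; 1998-03-01 is a Sunday, so it moves forward to 1998-03-03.
Advancing 14 more days within March lands on 1998-03-17.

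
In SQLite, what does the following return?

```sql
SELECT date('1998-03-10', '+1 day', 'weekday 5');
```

1998-03-13

Advancing 1 more day within March lands on 1998-03-11.
`weekday 5` advances to the next Friday; 1998-03-11 is a Wednesday, so it moves forward to 1998-03-13.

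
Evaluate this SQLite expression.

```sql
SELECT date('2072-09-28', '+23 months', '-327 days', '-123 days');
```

Adding +23 months to 2072-09-28 gives 2074-08-28.
Applying '-327 days' to 2074-08-28: counting 327 days back gives 2073-10-05.
Applying '-123 days' to 2073-10-05: counting 123 days back gives 2073-06-04.

2073-06-04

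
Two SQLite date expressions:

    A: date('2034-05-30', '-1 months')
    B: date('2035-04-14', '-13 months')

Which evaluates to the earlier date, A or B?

A = 2034-04-30.
B = 2034-03-14.
B is earlier.

B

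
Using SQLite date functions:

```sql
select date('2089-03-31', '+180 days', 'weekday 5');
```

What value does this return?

2089-09-30

Applying '+180 days' to 2089-03-31: counting 180 days forward gives 2089-09-27.
`weekday 5` advances to the next Friday; 2089-09-27 is a Tuesday, so it moves forward to 2089-09-30.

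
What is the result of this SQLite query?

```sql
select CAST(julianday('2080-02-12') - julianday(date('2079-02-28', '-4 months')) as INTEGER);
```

472

Adding -4 months to 2079-02-28 gives 2078-10-28.
3 days remain in October 2078 after the 28th (31 − 28).
Full months from November 2078 through January 2080 contribute their day counts.
Then 12 days into February 2080.
Total: 3 + 30 + 31 + 31 + 28 + 31 + 30 + 31 + 30 + 31 + 31 + 30 + 31 + 30 + 31 + 31 + 12 = 472.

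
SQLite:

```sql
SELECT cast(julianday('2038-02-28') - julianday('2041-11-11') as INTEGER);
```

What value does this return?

-1352

0 days remain in February 2038 after the 28th (28 − 28).
Full months from March 2038 through October 2041 contribute their day counts.
Then 11 days into November 2041.
Total: 0 + 31 + 30 + 31 + 30 + 31 + 31 + 30 + 31 + 30 + 31 + 31 + 28 + 31 + 30 + 31 + 30 + 31 + 31 + 30 + 31 + 30 + 31 + 31 + 29 + 31 + 30 + 31 + 30 + 31 + 31 + 30 + 31 + 30 + 31 + 31 + 28 + 31 + 30 + 31 + 30 + 31 + 31 + 30 + 31 + 11 = 1352.
The subtraction is earlier − later, so the result is −1352 → -1352.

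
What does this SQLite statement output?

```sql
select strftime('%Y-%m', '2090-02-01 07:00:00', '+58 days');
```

2090-03

First apply '+58 days': 2090-02-01 07:00:00 → 2090-03-31 07:00:00.
`%Y-%m` extracts the year-month: 2090-03.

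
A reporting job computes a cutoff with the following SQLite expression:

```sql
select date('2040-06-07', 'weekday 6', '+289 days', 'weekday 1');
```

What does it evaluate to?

`weekday 6` advances to the next Saturday; 2040-06-07 is a Thursday, so it moves forward to 2040-06-09.
Applying '+289 days' to 2040-06-09: counting 289 days forward gives 2041-03-25.
`weekday 1` advances to the next Monday; 2041-03-25 is already a Monday, so it stays at 2041-03-25.

2041-03-25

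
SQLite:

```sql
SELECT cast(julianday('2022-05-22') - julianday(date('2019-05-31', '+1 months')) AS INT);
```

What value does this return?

Adding +1 month to 2019-05-31 targets 2019-06-31. June 2019 has only 30 days, so SQLite normalizes the 1-day overflow forward to 2019-07-01.
30 days remain in July 2019 after the 1st (31 − 1).
Full months from August 2019 through April 2022 contribute their day counts.
Then 22 days into May 2022.
Total: 30 + 31 + 30 + 31 + 30 + 31 + 31 + 29 + 31 + 30 + 31 + 30 + 31 + 31 + 30 + 31 + 30 + 31 + 31 + 28 + 31 + 30 + 31 + 30 + 31 + 31 + 30 + 31 + 30 + 31 + 31 + 28 + 31 + 30 + 22 = 1056.

1056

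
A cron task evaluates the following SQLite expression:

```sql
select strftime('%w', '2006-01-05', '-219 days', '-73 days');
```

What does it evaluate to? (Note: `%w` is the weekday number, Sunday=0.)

First apply '-219 days', '-73 days': 2006-01-05 → 2005-03-19.
2005-03-19 is a Saturday; with Sunday=0 that is 6.

6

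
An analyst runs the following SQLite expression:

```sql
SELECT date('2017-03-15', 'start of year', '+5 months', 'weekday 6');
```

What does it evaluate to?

`start of year` rewinds 2017-03-15 to 2017-01-01.
Adding +5 months to 2017-01-01 gives 2017-06-01.
`weekday 6` advances to the next Saturday; 2017-06-01 is a Thursday, so it moves forward to 2017-06-03.

2017-06-03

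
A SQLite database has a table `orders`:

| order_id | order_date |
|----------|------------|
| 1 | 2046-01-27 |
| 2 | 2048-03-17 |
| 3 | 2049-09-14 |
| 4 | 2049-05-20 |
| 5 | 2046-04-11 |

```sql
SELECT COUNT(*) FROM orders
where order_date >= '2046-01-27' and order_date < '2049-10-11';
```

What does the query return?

5

Rows in [2046-01-27, 2049-10-11): 2046-01-27, 2048-03-17, 2049-09-14, 2049-05-20, 2046-04-11 → 5 rows.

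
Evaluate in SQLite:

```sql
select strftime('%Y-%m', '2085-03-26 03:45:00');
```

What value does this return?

2085-03

`%Y-%m` extracts the year-month: 2085-03.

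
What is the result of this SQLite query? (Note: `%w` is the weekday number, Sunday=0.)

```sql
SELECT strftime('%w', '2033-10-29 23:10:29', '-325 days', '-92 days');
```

2

First apply '-325 days', '-92 days': 2033-10-29 23:10:29 → 2032-09-07 23:10:29.
2032-09-07 is a Tuesday; with Sunday=0 that is 2.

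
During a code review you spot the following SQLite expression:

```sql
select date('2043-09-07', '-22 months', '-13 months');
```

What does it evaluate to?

2040-10-07

Adding -22 months to 2043-09-07 gives 2041-11-07.
Adding -13 months to 2041-11-07 gives 2040-10-07.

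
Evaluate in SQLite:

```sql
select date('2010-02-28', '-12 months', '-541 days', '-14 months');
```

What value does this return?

Adding -12 months to 2010-02-28 gives 2009-02-28.
Applying '-541 days' to 2009-02-28: counting 541 days back gives 2007-09-06.
Adding -14 months to 2007-09-06 gives 2006-07-06.

2006-07-06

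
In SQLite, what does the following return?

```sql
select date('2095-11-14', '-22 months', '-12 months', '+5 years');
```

Adding -22 months to 2095-11-14 gives 2094-01-14.
Adding -12 months to 2094-01-14 gives 2093-01-14.
Adding +5 years to 2093-01-14 gives 2098-01-14.

2098-01-14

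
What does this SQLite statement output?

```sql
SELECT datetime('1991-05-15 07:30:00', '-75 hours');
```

-75 hours from 1991-05-15 07:30:00 is 1991-05-12 04:30:00 (crosses midnight).

1991-05-12 04:30:00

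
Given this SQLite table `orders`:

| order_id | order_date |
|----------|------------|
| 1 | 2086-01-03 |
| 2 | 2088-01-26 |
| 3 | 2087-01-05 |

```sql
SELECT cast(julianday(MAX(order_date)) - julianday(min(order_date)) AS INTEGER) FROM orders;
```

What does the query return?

753

MIN = 2086-01-03, MAX = 2088-01-26.
28 days remain in January 2086 after the 3rd (31 − 3).
Full months from February 2086 through December 2087 contribute their day counts.
Then 26 days into January 2088.
Total: 28 + 28 + 31 + 30 + 31 + 30 + 31 + 31 + 30 + 31 + 30 + 31 + 31 + 28 + 31 + 30 + 31 + 30 + 31 + 31 + 30 + 31 + 30 + 31 + 26 = 753.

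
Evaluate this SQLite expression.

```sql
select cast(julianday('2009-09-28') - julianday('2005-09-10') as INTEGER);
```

1479

20 days remain in September 2005 after the 10th (30 − 10).
Full months from October 2005 through August 2009 contribute their day counts.
Then 28 days into September 2009.
Total: 20 + 31 + 30 + 31 + 31 + 28 + 31 + 30 + 31 + 30 + 31 + 31 + 30 + 31 + 30 + 31 + 31 + 28 + 31 + 30 + 31 + 30 + 31 + 31 + 30 + 31 + 30 + 31 + 31 + 29 + 31 + 30 + 31 + 30 + 31 + 31 + 30 + 31 + 30 + 31 + 31 + 28 + 31 + 30 + 31 + 30 + 31 + 31 + 28 = 1479.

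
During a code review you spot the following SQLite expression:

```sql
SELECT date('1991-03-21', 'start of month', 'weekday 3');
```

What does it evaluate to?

1991-03-06

`start of month` rewinds 1991-03-21 to 1991-03-01.
`weekday 3` advances to the next Wednesday; 1991-03-01 is a Friday, so it moves forward to 1991-03-06.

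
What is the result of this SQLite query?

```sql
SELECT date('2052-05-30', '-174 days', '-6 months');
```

Applying '-174 days' to 2052-05-30: counting 174 days back gives 2051-12-08.
Adding -6 months to 2051-12-08 gives 2051-06-08.

2051-06-08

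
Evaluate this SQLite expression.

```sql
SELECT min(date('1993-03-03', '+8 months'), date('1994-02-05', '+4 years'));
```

1993-11-03

date('1993-03-03', '+8 months') → 1993-11-03.
date('1994-02-05', '+4 years') → 1998-02-05.
Earlier of the two is 1993-11-03.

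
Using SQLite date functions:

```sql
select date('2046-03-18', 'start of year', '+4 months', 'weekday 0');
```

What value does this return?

`start of year` rewinds 2046-03-18 to 2046-01-01.
Adding +4 months to 2046-01-01 gives 2046-05-01.
`weekday 0` advances to the next Sunday; 2046-05-01 is a Tuesday, so it moves forward to 2046-05-06.

2046-05-06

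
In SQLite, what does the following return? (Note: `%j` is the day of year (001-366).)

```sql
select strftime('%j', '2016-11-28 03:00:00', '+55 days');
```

022

First apply '+55 days': 2016-11-28 03:00:00 → 2017-01-22 03:00:00.
Day-of-year for 2017-01-22: days since 2017-01-01 inclusive = 22, zero-padded to 022.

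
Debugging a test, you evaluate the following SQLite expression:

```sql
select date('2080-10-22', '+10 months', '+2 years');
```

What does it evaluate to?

2083-08-22

Adding +10 months to 2080-10-22 gives 2081-08-22.
Adding +2 years to 2081-08-22 gives 2083-08-22.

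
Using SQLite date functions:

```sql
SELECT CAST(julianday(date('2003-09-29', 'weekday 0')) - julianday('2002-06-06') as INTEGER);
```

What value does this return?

486

`weekday 0` advances to the next Sunday; 2003-09-29 is a Monday, so it moves forward to 2003-10-05.
24 days remain in June 2002 after the 6th (30 − 6).
Full months from July 2002 through September 2003 contribute their day counts.
Then 5 days into October 2003.
Total: 24 + 31 + 31 + 30 + 31 + 30 + 31 + 31 + 28 + 31 + 30 + 31 + 30 + 31 + 31 + 30 + 5 = 486.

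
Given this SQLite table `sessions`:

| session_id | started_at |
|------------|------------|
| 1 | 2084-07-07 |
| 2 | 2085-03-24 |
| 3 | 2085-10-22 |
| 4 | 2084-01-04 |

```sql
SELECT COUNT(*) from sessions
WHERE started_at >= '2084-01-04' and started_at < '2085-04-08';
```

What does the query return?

3

Rows in [2084-01-04, 2085-04-08): 2084-07-07, 2085-03-24, 2084-01-04 → 3 rows.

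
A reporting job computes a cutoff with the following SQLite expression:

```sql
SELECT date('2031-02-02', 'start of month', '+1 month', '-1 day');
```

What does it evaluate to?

`start of month` rewinds 2031-02-02 to 2031-02-01.
Adding +1 month to 2031-02-01 gives 2031-03-01.
Going back 1 day from 2031-03-01 reaches 2031-02-28 (last day of February, 28 days).

2031-02-28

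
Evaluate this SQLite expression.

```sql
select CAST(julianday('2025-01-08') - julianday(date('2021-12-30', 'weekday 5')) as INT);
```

1104

`weekday 5` advances to the next Friday; 2021-12-30 is a Thursday, so it moves forward to 2021-12-31.
0 days remain in December 2021 after the 31st (31 − 31).
Full months from January 2022 through December 2024 contribute their day counts.
Then 8 days into January 2025.
Total: 0 + 31 + 28 + 31 + 30 + 31 + 30 + 31 + 31 + 30 + 31 + 30 + 31 + 31 + 28 + 31 + 30 + 31 + 30 + 31 + 31 + 30 + 31 + 30 + 31 + 31 + 29 + 31 + 30 + 31 + 30 + 31 + 31 + 30 + 31 + 30 + 31 + 8 = 1104.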